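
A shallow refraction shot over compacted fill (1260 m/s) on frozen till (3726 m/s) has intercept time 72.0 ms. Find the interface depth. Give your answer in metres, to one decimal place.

48.2 m

h = tᵢ·V₁·V₂ / (2·√(V₂²−V₁²)).
√(V₂²−V₁²) = √(3726² − 1260²) = 3506.5 m/s.
h = 0.072 s × 1260 × 3726 / (2 × 3506.5) = 48.20 m.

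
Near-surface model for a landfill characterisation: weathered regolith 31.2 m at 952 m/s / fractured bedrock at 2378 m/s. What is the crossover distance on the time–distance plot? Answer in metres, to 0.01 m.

95.36 m

x_cross = 2h·√((V₂+V₁)/(V₂−V₁)).
(V₂+V₁)/(V₂−V₁) = (2378+952)/(2378−952) = 2.3352; √ = 1.5281.
x_cross = 2·31.2·1.5281 = 95.36 m.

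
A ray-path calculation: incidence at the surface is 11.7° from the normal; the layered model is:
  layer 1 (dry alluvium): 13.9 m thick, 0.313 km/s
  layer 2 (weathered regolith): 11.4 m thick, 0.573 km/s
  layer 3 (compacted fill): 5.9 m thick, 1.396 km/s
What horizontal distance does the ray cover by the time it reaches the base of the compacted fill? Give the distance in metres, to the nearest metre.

20 m

Apply Snell's law at each interface; in layer i the horizontal offset is hᵢ·tan θᵢ.
Layer 1: θ = 11.70°; offset = 13.9·tan 11.70° = 2.879 m.
Layer 2: sin θ = 0.573·sin 11.7°/0.313 = 0.3712, θ = 21.79°; offset = 11.4·tan 21.79° = 4.558 m.
Layer 3: sin θ = 1.396·sin 11.7°/0.313 = 0.9044, θ = 64.75°; offset = 5.9·tan 64.75° = 12.509 m.
Total horizontal offset = 19.945 m.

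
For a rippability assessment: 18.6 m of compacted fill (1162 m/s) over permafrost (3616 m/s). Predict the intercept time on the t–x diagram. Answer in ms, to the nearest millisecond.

tᵢ = 2h·√(V₂²−V₁²)/(V₁V₂).
√(V₂²−V₁²) = √(3616²−1162²) = 3424.2 m/s.
tᵢ = 2·18.6·3424.2/(1162·3616) = 0.03032 s.

30 ms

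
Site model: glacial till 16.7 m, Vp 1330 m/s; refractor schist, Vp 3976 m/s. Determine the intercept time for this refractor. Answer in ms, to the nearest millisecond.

24 ms

tᵢ = 2h·√(V₂²−V₁²)/(V₁V₂).
√(V₂²−V₁²) = √(3976²−1330²) = 3747.0 m/s.
tᵢ = 2·16.7·3747.0/(1330·3976) = 0.02367 s.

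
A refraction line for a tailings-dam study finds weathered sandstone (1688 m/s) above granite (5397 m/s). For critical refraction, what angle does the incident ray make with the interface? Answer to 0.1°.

71.8°

At critical incidence the refracted ray runs along the interface (θ₂ = 90°), so sin θ_c = V₁/V₂.
θ_c = arcsin(1688/5397) = arcsin 0.3128 = 18.23°.
Measured from the interface: 90° − 18.23° = 71.77°.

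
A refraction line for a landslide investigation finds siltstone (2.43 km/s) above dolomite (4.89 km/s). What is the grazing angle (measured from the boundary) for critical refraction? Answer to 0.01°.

At critical incidence the refracted ray runs along the interface (θ₂ = 90°), so sin θ_c = V₁/V₂.
θ_c = arcsin(2.43/4.89) = arcsin 0.4969 = 29.80°.
Measured from the interface: 90° − 29.80° = 60.20°.

60.20°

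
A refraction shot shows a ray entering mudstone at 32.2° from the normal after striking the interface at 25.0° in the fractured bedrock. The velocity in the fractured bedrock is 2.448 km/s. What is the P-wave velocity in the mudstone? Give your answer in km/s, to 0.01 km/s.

3.09 km/s

Snell's law: sin 25.0°/V₁ = sin 32.2°/V₂.
V₂ = V₁·sin 32.2°/sin 25.0° = 2.448 × 1.2609 = 3.09 km/s.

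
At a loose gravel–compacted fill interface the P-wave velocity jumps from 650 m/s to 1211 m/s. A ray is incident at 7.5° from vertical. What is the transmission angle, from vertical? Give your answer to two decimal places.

14.07°

sin θ₁/V₁ = sin θ₂/V₂ ⇒ sin θ₂ = 1211·sin 7.5°/650 = 1211·0.1305/650 = 0.2432.
θ₂ = sin⁻¹(0.2432) = 14.07° (from vertical).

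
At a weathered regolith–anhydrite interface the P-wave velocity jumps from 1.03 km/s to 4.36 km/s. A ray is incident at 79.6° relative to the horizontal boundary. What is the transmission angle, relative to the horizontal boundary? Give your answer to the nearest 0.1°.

40.2°

Convert to the normal: θ₁ = 90° − 79.6° = 10.4°.
Snell's law: sin θ₂ = (V₂/V₁)·sin θ₁ = (4.36/1.03)·sin 10.4° = 0.7641.
θ₂ = sin⁻¹(0.7641) = 49.83° (from vertical).
From the interface: 90° − 49.83° = 40.17°.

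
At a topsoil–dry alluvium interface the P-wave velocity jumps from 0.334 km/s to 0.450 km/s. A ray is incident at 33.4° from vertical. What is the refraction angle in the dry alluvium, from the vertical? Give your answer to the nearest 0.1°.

Snell's law: sin θ₂ = (V₂/V₁)·sin θ₁ = (0.450/0.334)·sin 33.4° = 0.7417.
θ₂ = arcsin 0.7417 = 47.87° from the normal.

47.9°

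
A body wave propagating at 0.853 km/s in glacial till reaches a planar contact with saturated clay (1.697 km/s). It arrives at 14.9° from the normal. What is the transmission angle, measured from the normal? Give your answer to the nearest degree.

31°

Snell's law: sin θ₂ = (V₂/V₁)·sin θ₁ = (1.697/0.853)·sin 14.9° = 0.5116.
θ₂ = arcsin 0.5116 = 30.77° from the normal.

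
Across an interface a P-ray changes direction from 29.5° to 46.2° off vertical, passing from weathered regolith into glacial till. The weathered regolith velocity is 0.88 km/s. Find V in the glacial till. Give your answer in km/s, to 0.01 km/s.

1.29 km/s

Snell's law: sin 29.5°/V₁ = sin 46.2°/V₂.
V₂ = V₁·sin 46.2°/sin 29.5° = 0.88 × 1.4657 = 1.29 km/s.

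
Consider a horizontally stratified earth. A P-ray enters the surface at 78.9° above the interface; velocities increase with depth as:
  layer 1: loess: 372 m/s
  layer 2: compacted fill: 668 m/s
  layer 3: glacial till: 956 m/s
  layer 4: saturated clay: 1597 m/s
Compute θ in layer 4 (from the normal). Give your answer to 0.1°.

From the normal: θ₁ = 90° − 78.9° = 11.1°.
Snell's law across each interface conserves sin θ / V, so sin θ_4 = V_4·sin θ₁/V₁.
sin θ_4 = 1597 × sin 11.1° / 372 = 0.8265.
θ_4 = 55.74° from the vertical.

55.7°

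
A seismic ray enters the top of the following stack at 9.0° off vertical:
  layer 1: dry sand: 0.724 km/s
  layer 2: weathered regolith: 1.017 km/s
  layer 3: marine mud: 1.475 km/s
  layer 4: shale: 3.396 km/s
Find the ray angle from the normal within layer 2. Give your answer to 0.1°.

Snell's law across each interface conserves sin θ / V, so sin θ_2 = V_2·sin θ₁/V₁.
sin θ_2 = 1.017 × sin 9.0° / 0.724 = 0.2197.
θ_2 = 12.69° from the vertical.

12.7°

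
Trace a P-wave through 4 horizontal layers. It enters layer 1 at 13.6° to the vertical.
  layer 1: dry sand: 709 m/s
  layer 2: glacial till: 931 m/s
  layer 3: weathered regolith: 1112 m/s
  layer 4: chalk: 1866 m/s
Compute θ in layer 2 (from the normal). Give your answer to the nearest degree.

18°

Ray parameter p = sin 13.6° / 709 = 3.3165e-04 s/m.
sin θ_2 = p·V_2 = 3.3165e-04 × 931 = 0.3088.
θ_2 = arcsin 0.3088 = 17.99°.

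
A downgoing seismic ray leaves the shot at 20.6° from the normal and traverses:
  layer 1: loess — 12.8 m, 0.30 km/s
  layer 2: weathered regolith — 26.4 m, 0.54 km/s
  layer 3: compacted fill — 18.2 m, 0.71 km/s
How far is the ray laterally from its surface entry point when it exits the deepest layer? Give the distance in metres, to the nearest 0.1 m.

Ray parameter p = sin 20.6° / 0.30 km/s = 1.1728e+00 s/km.
Layer 1: θ = 20.60°; offset = 12.8·tan 20.60° = 4.811 m.
Layer 2: sin θ = p·0.54 = 0.6333 → θ = 39.30°; offset = 26.4·tan 39.30° = 21.604 m.
Layer 3: sin θ = p·0.71 = 0.8327 → θ = 56.38°; offset = 18.2·tan 56.38° = 27.369 m.
Σ offsets = 53.784 m.

53.8 m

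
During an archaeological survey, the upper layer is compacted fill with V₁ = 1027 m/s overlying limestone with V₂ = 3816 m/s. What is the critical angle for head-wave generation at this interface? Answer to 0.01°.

15.61°

Critical incidence: sin θ_c = V₁/V₂ = 1027/3816 = 0.2691.
θ_c = arcsin 0.2691 = 15.61°.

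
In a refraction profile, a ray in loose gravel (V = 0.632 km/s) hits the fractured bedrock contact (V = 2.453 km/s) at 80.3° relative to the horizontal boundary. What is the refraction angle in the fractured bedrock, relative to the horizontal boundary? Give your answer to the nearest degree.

Convert to the normal: θ₁ = 90° − 80.3° = 9.7°.
Snell's law: sin θ₂ = (V₂/V₁)·sin θ₁ = (2.453/0.632)·sin 9.7° = 0.6540.
θ₂ = sin⁻¹(0.6540) = 40.84° (from vertical).
From the interface: 90° − 40.84° = 49.16°.

49°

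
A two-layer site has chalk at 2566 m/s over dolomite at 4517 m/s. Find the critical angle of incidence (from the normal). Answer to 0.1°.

34.6°

Critical incidence: sin θ_c = V₁/V₂ = 2566/4517 = 0.5681.
θ_c = arcsin 0.5681 = 34.62°.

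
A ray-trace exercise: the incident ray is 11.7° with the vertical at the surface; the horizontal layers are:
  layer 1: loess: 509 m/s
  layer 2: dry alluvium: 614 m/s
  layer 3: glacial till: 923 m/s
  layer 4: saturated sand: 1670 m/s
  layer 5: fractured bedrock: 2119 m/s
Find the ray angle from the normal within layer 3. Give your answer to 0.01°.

Ray parameter p = sin 11.7° / 509 = 3.9840e-04 s/m.
sin θ_3 = p·V_3 = 3.9840e-04 × 923 = 0.3677.
θ_3 = 21.58° from the vertical.

21.58°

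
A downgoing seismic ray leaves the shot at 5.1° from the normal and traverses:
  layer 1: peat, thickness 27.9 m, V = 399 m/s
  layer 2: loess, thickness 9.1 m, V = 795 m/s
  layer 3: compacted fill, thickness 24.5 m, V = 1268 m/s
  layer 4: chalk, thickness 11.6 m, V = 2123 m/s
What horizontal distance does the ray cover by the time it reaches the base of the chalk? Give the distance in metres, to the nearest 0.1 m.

17.6 m

Apply Snell's law at each interface; in layer i the horizontal offset is hᵢ·tan θᵢ.
Layer 1: θ = 5.10°; offset = 27.9·tan 5.10° = 2.490 m.
Layer 2: sin θ = 795·sin 5.1°/399 = 0.1771, θ = 10.20°; offset = 9.1·tan 10.20° = 1.638 m.
Layer 3: sin θ = 1268·sin 5.1°/399 = 0.2825, θ = 16.41°; offset = 24.5·tan 16.41° = 7.215 m.
Layer 4: sin θ = 2123·sin 5.1°/399 = 0.4730, θ = 28.23°; offset = 11.6·tan 28.23° = 6.227 m.
Summing the layer offsets gives 17.570 m.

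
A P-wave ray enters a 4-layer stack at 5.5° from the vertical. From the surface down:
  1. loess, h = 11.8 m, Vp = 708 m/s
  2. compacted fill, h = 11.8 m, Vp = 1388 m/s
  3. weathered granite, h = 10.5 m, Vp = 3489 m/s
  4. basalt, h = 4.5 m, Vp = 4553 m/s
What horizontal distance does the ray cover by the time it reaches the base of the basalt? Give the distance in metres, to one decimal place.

Ray parameter p = sin 5.5° / 708 m/s = 1.3538e-04 s/m.
Layer 1: θ = 5.50°; offset = 11.8·tan 5.50° = 1.136 m.
Layer 2: sin θ = p·1388 = 0.1879 → θ = 10.83°; offset = 11.8·tan 10.83° = 2.257 m.
Layer 3: sin θ = p·3489 = 0.4723 → θ = 28.19°; offset = 10.5·tan 28.19° = 5.627 m.
Layer 4: sin θ = p·4553 = 0.6164 → θ = 38.05°; offset = 4.5·tan 38.05° = 3.522 m.
Summing the layer offsets gives 12.542 m.

12.5 m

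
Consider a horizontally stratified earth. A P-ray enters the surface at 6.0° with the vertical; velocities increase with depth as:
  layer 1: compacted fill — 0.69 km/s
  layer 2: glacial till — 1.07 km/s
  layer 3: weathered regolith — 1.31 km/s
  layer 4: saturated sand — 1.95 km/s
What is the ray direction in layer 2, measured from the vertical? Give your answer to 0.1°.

Snell's law across each interface conserves sin θ / V, so sin θ_2 = V_2·sin θ₁/V₁.
sin θ_2 = 1.07 × sin 6.0° / 0.69 = 0.1621.
θ_2 = 9.33° from the vertical.

9.3°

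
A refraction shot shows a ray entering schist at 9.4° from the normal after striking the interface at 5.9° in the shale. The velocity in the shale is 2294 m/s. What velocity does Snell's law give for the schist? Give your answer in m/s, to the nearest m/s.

3645 m/s

sin 5.9° = 0.1028; sin 9.4° = 0.1633.
V₂ = V₁·(sin θ₂/sin θ₁) = 2294·(0.1633/0.1028) = 3644.91 m/s.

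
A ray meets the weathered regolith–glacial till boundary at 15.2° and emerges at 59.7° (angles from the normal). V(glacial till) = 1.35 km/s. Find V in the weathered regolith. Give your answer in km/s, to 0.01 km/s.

0.41 km/s

sin 15.2° = 0.2622; sin 59.7° = 0.8634.
V₁ = V₂·(sin θ₁/sin θ₂) = 1.35·(0.2622/0.8634) = 0.41 km/s.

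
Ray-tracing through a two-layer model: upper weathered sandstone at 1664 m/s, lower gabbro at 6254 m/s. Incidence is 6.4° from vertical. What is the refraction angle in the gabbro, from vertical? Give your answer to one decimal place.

24.8°

Snell's law: sin θ₂ = (V₂/V₁)·sin θ₁ = (6254/1664)·sin 6.4° = 0.4189.
θ₂ = sin⁻¹(0.4189) = 24.77° (from vertical).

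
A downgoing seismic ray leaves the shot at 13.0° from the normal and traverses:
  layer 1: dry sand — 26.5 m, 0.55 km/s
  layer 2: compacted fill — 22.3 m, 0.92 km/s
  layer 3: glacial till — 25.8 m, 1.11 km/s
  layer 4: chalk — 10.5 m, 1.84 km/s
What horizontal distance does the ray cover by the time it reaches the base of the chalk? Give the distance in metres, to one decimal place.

40.3 m

Apply Snell's law at each interface; in layer i the horizontal offset is hᵢ·tan θᵢ.
Layer 1: θ = 13.00°; offset = 26.5·tan 13.00° = 6.118 m.
Layer 2: sin θ = 0.92·sin 13.0°/0.55 = 0.3763, θ = 22.10°; offset = 22.3·tan 22.10° = 9.057 m.
Layer 3: sin θ = 1.11·sin 13.0°/0.55 = 0.4540, θ = 27.00°; offset = 25.8·tan 27.00° = 13.146 m.
Layer 4: sin θ = 1.84·sin 13.0°/0.55 = 0.7526, θ = 48.81°; offset = 10.5·tan 48.81° = 12.000 m.
Σ offsets = 40.320 m.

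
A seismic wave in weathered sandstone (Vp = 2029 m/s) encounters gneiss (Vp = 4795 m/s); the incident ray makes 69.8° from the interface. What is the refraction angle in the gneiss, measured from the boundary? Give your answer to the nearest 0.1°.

35.3°

Angle from the normal: 90° − 69.8° = 20.2°.
sin θ₁/V₁ = sin θ₂/V₂ ⇒ sin θ₂ = 4795·sin 20.2°/2029 = 4795·0.3453/2029 = 0.8160.
θ₂ = sin⁻¹(0.8160) = 54.69° (from vertical).
From the interface: 90° − 54.69° = 35.31°.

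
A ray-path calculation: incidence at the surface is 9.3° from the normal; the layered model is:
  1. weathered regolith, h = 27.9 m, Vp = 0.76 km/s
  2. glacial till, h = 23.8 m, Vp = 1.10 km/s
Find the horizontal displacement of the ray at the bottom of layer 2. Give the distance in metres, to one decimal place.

10.3 m

Apply Snell's law at each interface; in layer i the horizontal offset is hᵢ·tan θᵢ.
Layer 1: θ = 9.30°; offset = 27.9·tan 9.30° = 4.569 m.
Layer 2: sin θ = 1.10·sin 9.3°/0.76 = 0.2339, θ = 13.53°; offset = 23.8·tan 13.53° = 5.726 m.
Total horizontal offset = 10.294 m.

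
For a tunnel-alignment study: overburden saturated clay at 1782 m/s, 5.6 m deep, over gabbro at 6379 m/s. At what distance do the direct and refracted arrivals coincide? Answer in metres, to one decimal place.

14.9 m

θ_c = arcsin(1782/6379) = 16.22°, so cos θ_c = 0.9602 and tᵢ = 2h cos θ_c/V₁ = 0.0060 s.
At crossover x/V₁ = x/V₂ + tᵢ ⇒ x = tᵢ/(1/V₁ − 1/V₂) = 0.00603/(5.6117e-04 − 1.5676e-04) = 14.92 m.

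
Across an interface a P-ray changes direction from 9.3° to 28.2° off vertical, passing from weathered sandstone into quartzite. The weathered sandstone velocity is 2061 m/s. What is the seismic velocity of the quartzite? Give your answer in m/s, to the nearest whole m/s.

6027 m/s

sin 9.3° = 0.1616; sin 28.2° = 0.4726.
V₂ = V₁·(sin θ₂/sin θ₁) = 2061·(0.4726/0.1616) = 6026.63 m/s.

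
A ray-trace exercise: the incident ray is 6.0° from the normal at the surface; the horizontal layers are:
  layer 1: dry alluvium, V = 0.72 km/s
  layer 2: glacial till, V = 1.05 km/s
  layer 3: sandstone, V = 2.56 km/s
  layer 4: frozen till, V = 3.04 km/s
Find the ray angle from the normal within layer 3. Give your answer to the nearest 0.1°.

Ray parameter p = sin 6.0° / 0.72 = 1.4518e-01 s/km.
sin θ_3 = p·V_3 = 1.4518e-01 × 2.56 = 0.3717.
θ_3 = arcsin 0.3717 = 21.82°.

21.8°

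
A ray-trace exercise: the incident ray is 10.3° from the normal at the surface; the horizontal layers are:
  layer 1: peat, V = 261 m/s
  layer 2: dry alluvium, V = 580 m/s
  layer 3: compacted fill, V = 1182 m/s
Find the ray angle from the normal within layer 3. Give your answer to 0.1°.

54.1°

Ray parameter p = sin 10.3° / 261 = 6.8507e-04 s/m.
sin θ_3 = p·V_3 = 6.8507e-04 × 1182 = 0.8097.
θ_3 = arcsin 0.8097 = 54.07°.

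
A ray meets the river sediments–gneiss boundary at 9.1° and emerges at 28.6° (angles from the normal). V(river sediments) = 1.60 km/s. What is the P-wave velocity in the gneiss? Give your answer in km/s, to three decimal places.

Snell's law: sin 9.1°/V₁ = sin 28.6°/V₂.
V₂ = V₁·sin 28.6°/sin 9.1° = 1.60 × 3.0267 = 4.843 km/s.

4.843 km/s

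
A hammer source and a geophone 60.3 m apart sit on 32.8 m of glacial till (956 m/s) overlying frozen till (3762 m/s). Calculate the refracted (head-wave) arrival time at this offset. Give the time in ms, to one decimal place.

82.4 ms

θ_c = arcsin(V₁/V₂) = arcsin(956/3762) = 14.72°, cos θ_c = 0.9672.
Intercept time tᵢ = 2h cos θ_c / V₁ = 2·32.8·0.9672/956 = 0.06637 s.
t = x/V₂ + tᵢ = 60.3/3762 + 0.06637 = 0.08240 s.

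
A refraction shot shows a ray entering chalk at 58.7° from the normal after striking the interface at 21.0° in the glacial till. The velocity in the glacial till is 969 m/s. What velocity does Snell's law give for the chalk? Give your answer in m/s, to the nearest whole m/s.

2310 m/s

sin 21.0° = 0.3584; sin 58.7° = 0.8545.
V₂ = V₁·(sin θ₂/sin θ₁) = 969·(0.8545/0.3584) = 2310.39 m/s.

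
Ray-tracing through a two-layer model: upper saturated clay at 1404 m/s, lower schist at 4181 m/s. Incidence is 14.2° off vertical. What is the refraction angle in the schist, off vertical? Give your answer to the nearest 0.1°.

46.9°

Snell's law: sin θ₂ = (V₂/V₁)·sin θ₁ = (4181/1404)·sin 14.2° = 0.7305.
θ₂ = sin⁻¹(0.7305) = 46.93° (from vertical).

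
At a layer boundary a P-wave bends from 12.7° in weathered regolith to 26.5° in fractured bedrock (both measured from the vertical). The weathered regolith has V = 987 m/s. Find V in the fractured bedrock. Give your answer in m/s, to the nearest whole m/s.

sin 12.7° = 0.2198; sin 26.5° = 0.4462.
V₂ = V₁·(sin θ₂/sin θ₁) = 987·(0.4462/0.2198) = 2003.21 m/s.

2003 m/s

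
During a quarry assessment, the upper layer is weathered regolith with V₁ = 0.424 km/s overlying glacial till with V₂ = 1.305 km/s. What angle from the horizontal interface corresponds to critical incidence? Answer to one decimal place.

At critical incidence the refracted ray runs along the interface (θ₂ = 90°), so sin θ_c = V₁/V₂.
θ_c = arcsin(0.424/1.305) = arcsin 0.3249 = 18.96°.
Measured from the interface: 90° − 18.96° = 71.04°.

71.0°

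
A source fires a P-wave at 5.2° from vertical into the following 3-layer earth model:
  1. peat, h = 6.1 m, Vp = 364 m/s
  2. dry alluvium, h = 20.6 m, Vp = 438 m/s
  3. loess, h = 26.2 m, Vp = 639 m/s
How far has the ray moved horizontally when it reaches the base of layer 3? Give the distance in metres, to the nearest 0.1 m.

p = sin θ₁/V₁ = sin 5.2°/364 = 2.4899e-04 s/m is conserved through the stack.
Layer 1: θ = 5.20°; offset = 6.1·tan 5.20° = 0.555 m.
Layer 2: sin θ = p·438 = 0.1091 → θ = 6.26°; offset = 20.6·tan 6.26° = 2.260 m.
Layer 3: sin θ = p·639 = 0.1591 → θ = 9.15°; offset = 26.2·tan 9.15° = 4.222 m.
Total horizontal offset = 7.038 m.

7.0 m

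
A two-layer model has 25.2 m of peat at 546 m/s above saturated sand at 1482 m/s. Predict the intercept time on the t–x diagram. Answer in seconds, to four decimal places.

θ_c = arcsin(V₁/V₂) = arcsin(546/1482) = 21.62°; cos θ_c = 0.9297.
tᵢ = 2h·cos θ_c / V₁ = 2·25.2·0.9297 / 546 = 0.08581 s.

0.0858 s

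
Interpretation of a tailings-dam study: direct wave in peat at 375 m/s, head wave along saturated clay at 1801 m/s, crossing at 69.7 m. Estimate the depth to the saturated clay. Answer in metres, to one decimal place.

x_cross = 2h·√((V₂+V₁)/(V₂−V₁)) → h = x_cross / (2·√((V₂+V₁)/(V₂−V₁))).
√((V₂+V₁)/(V₂−V₁)) = √((1801+375)/(1801−375)) = 1.2353.
h = 69.7 / (2·1.2353) = 28.21 m.

28.2 m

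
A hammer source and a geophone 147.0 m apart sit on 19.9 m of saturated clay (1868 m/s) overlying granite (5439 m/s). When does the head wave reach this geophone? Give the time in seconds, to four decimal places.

0.0470 s

θ_c = arcsin(V₁/V₂) = arcsin(1868/5439) = 20.09°, cos θ_c = 0.9392.
Intercept time tᵢ = 2h cos θ_c / V₁ = 2·19.9·0.9392/1868 = 0.02001 s.
t = x/V₂ + tᵢ = 147.0/5439 + 0.02001 = 0.04704 s.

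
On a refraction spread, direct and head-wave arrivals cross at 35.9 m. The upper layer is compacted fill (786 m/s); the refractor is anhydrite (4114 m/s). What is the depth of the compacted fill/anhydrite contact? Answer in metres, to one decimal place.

14.8 m

x_cross = 2h·√((V₂+V₁)/(V₂−V₁)) → h = x_cross / (2·√((V₂+V₁)/(V₂−V₁))).
√((V₂+V₁)/(V₂−V₁)) = √((4114+786)/(4114−786)) = 1.2134.
h = 35.9 / (2·1.2134) = 14.79 m.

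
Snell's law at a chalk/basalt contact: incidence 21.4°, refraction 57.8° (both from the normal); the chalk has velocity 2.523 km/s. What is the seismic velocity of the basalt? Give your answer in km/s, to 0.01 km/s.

5.85 km/s

sin 21.4° = 0.3649; sin 57.8° = 0.8462.
V₂ = V₁·(sin θ₂/sin θ₁) = 2.523·(0.8462/0.3649) = 5.85 km/s.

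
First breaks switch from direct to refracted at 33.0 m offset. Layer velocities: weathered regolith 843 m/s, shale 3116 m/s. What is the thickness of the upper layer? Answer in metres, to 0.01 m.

12.50 m

x_cross = 2h·√((V₂+V₁)/(V₂−V₁)) → h = x_cross / (2·√((V₂+V₁)/(V₂−V₁))).
√((V₂+V₁)/(V₂−V₁)) = √((3116+843)/(3116−843)) = 1.3198.
h = 33.0 / (2·1.3198) = 12.50 m.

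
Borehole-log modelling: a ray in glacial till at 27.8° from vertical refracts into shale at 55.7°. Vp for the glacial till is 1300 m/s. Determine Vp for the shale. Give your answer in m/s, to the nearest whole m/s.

2303 m/s

sin 27.8° = 0.4664; sin 55.7° = 0.8261.
V₂ = V₁·(sin θ₂/sin θ₁) = 1300·(0.8261/0.4664) = 2302.66 m/s.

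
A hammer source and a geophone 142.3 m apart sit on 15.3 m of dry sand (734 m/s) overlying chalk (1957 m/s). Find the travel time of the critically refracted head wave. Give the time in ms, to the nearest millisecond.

111 ms

θ_c = arcsin(V₁/V₂) = arcsin(734/1957) = 22.03°, cos θ_c = 0.9270.
Intercept time tᵢ = 2h cos θ_c / V₁ = 2·15.3·0.9270/734 = 0.03865 s.
t = x/V₂ + tᵢ = 142.3/1957 + 0.03865 = 0.11136 s.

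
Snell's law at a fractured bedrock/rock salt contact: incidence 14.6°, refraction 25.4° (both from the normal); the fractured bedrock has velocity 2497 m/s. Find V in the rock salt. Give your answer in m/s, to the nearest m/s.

4249 m/s

Snell's law: sin 14.6°/V₁ = sin 25.4°/V₂.
V₂ = V₁·sin 25.4°/sin 14.6° = 2497 × 1.7017 = 4249.03 m/s.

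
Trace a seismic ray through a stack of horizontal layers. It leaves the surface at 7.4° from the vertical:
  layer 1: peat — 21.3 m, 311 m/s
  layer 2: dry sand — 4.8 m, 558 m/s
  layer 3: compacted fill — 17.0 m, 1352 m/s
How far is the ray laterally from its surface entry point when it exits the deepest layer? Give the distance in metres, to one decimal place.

p = sin θ₁/V₁ = sin 7.4°/311 = 4.1413e-04 s/m is conserved through the stack.
Layer 1: θ = 7.40°; offset = 21.3·tan 7.40° = 2.766 m.
Layer 2: sin θ = p·558 = 0.2311 → θ = 13.36°; offset = 4.8·tan 13.36° = 1.140 m.
Layer 3: sin θ = p·1352 = 0.5599 → θ = 34.05°; offset = 17.0·tan 34.05° = 11.488 m.
Σ offsets = 15.394 m.

15.4 m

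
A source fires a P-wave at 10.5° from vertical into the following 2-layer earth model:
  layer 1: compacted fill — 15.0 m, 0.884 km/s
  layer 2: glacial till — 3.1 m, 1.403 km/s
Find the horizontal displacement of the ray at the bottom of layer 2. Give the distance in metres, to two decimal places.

Ray parameter p = sin 10.5° / 0.884 km/s = 2.0615e-01 s/km.
Layer 1: θ = 10.50°; offset = 15.0·tan 10.50° = 2.7801 m.
Layer 2: sin θ = p·1.403 = 0.2892 → θ = 16.81°; offset = 3.1·tan 16.81° = 0.9366 m.
Total horizontal offset = 3.7167 m.

3.72 m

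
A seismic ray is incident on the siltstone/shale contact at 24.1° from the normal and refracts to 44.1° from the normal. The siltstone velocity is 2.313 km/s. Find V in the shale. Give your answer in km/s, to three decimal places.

sin 24.1° = 0.4083; sin 44.1° = 0.6959.
V₂ = V₁·(sin θ₂/sin θ₁) = 2.313·(0.6959/0.4083) = 3.942 km/s.

3.942 km/s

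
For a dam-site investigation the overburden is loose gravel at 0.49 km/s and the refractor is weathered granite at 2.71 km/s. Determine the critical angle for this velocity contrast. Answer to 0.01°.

10.42°

Critical incidence: sin θ_c = V₁/V₂ = 0.49/2.71 = 0.1808.
θ_c = arcsin 0.1808 = 10.42°.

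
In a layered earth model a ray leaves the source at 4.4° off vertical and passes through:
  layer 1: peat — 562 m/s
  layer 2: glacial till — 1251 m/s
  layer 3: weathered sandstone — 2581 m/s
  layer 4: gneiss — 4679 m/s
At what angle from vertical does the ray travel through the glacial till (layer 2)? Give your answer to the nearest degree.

10°

Ray parameter p = sin 4.4° / 562 = 1.3651e-04 s/m.
sin θ_2 = p·V_2 = 1.3651e-04 × 1251 = 0.1708.
θ_2 = 9.83° from the vertical.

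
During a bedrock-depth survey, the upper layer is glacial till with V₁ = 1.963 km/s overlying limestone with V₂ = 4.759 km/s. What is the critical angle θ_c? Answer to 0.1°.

Critical incidence: sin θ_c = V₁/V₂ = 1.963/4.759 = 0.4125.
θ_c = arcsin 0.4125 = 24.36°.

24.4°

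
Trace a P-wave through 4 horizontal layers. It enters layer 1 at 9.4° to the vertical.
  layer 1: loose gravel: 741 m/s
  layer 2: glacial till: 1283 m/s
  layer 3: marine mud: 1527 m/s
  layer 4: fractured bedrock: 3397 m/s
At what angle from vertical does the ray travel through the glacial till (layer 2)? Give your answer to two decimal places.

Ray parameter p = sin 9.4° / 741 = 2.2041e-04 s/m.
sin θ_2 = p·V_2 = 2.2041e-04 × 1283 = 0.2828.
θ_2 = 16.43° from the vertical.

16.43°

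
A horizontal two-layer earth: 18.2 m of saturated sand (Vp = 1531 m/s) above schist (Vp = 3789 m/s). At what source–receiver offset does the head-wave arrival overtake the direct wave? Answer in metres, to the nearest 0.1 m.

55.9 m

x_cross = 2h·√((V₂+V₁)/(V₂−V₁)).
(V₂+V₁)/(V₂−V₁) = (3789+1531)/(3789−1531) = 2.3561; √ = 1.5349.
x_cross = 2·18.2·1.5349 = 55.87 m.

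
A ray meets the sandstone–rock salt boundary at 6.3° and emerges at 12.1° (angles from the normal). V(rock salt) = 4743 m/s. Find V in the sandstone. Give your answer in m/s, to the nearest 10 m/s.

2480 m/s

sin 6.3° = 0.1097; sin 12.1° = 0.2096.
V₁ = V₂·(sin θ₁/sin θ₂) = 4743·(0.1097/0.2096) = 2482.94 m/s.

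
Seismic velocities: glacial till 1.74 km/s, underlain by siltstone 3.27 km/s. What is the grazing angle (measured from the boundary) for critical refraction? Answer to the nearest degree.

58°

At critical incidence the refracted ray runs along the interface (θ₂ = 90°), so sin θ_c = V₁/V₂.
θ_c = arcsin(1.74/3.27) = arcsin 0.5321 = 32.15°.
Measured from the interface: 90° − 32.15° = 57.85°.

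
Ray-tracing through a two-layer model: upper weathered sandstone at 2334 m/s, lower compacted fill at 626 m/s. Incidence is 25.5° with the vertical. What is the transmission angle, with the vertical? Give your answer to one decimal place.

6.6°

Snell's law: sin θ₂ = (V₂/V₁)·sin θ₁ = (626/2334)·sin 25.5° = 0.1155.
θ₂ = sin⁻¹(0.1155) = 6.63° (from vertical).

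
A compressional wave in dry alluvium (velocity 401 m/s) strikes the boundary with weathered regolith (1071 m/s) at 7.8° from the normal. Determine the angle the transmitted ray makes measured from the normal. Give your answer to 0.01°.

Snell's law: sin θ₂ = (V₂/V₁)·sin θ₁ = (1071/401)·sin 7.8° = 0.3625.
θ₂ = sin⁻¹(0.3625) = 21.25° (from vertical).

21.25°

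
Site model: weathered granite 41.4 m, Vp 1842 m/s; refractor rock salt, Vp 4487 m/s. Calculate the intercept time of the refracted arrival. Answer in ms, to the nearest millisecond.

tᵢ = 2h·√(V₂²−V₁²)/(V₁V₂).
√(V₂²−V₁²) = √(4487²−1842²) = 4091.5 m/s.
tᵢ = 2·41.4·4091.5/(1842·4487) = 0.04099 s.

41 ms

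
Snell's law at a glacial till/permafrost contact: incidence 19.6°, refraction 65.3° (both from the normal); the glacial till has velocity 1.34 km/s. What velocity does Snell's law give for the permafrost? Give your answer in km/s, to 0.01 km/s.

3.63 km/s

Snell's law: sin 19.6°/V₁ = sin 65.3°/V₂.
V₂ = V₁·sin 65.3°/sin 19.6° = 1.34 × 2.7083 = 3.63 km/s.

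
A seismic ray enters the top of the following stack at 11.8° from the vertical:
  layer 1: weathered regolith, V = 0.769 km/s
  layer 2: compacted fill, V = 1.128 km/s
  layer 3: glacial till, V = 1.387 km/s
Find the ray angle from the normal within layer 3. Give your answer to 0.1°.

Snell's law across each interface conserves sin θ / V, so sin θ_3 = V_3·sin θ₁/V₁.
sin θ_3 = 1.387 × sin 11.8° / 0.769 = 0.3688.
θ_3 = 21.64° from the vertical.

21.6°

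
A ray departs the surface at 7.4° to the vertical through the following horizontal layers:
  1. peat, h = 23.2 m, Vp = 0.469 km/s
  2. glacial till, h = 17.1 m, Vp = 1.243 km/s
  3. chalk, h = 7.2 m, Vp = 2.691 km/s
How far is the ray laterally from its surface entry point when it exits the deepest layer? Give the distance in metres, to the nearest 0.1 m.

17.1 m

Ray parameter p = sin 7.4° / 0.469 km/s = 2.7462e-01 s/km.
Layer 1: θ = 7.40°; offset = 23.2·tan 7.40° = 3.013 m.
Layer 2: sin θ = p·1.243 = 0.3413 → θ = 19.96°; offset = 17.1·tan 19.96° = 6.210 m.
Layer 3: sin θ = p·2.691 = 0.7390 → θ = 47.65°; offset = 7.2·tan 47.65° = 7.898 m.
Total horizontal offset = 17.121 m.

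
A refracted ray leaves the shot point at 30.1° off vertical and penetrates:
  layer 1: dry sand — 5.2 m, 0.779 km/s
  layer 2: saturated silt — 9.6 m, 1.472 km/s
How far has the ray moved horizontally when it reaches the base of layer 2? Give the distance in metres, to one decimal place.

31.5 m

Ray parameter p = sin 30.1° / 0.779 km/s = 6.4379e-01 s/km.
Layer 1: θ = 30.10°; offset = 5.2·tan 30.10° = 3.014 m.
Layer 2: sin θ = p·1.472 = 0.9477 → θ = 71.38°; offset = 9.6·tan 71.38° = 28.493 m.
Total horizontal offset = 31.507 m.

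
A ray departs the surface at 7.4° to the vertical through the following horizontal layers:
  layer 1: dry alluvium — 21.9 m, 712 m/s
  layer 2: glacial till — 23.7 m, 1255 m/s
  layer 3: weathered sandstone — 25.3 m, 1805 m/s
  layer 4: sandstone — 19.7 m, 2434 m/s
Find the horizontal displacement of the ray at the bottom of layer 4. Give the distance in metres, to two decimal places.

p = sin θ₁/V₁ = sin 7.4°/712 = 1.8089e-04 s/m is conserved through the stack.
Layer 1: θ = 7.40°; offset = 21.9·tan 7.40° = 2.8443 m.
Layer 2: sin θ = p·1255 = 0.2270 → θ = 13.12°; offset = 23.7·tan 13.12° = 5.5246 m.
Layer 3: sin θ = p·1805 = 0.3265 → θ = 19.06°; offset = 25.3·tan 19.06° = 8.7397 m.
Layer 4: sin θ = p·2434 = 0.4403 → θ = 26.12°; offset = 19.7·tan 26.12° = 9.6606 m.
Total horizontal offset = 26.7692 m.

26.77 m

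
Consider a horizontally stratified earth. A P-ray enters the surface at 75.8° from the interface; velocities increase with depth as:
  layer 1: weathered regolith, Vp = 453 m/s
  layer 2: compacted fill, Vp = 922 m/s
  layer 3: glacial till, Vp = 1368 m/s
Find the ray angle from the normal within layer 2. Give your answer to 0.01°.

29.95°

From the normal: θ₁ = 90° − 75.8° = 14.2°.
Ray parameter p = sin 14.2° / 453 = 5.4152e-04 s/m.
sin θ_2 = p·V_2 = 5.4152e-04 × 922 = 0.4993.
θ_2 = arcsin 0.4993 = 29.95°.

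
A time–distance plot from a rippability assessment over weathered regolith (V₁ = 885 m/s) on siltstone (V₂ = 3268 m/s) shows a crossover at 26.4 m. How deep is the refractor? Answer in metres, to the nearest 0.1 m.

h = (x_cross/2)·√((V₂−V₁)/(V₂+V₁)).
(V₂−V₁)/(V₂+V₁) = (3268−885)/(3268+885) = 0.5738; √ = 0.7575.
h = (26.4/2)·0.7575 = 10.00 m.

10.0 m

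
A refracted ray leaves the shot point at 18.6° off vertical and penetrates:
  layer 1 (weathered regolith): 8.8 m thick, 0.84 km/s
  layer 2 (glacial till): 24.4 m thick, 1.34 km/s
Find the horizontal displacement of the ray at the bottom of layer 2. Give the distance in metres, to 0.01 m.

Apply Snell's law at each interface; in layer i the horizontal offset is hᵢ·tan θᵢ.
Layer 1: θ = 18.60°; offset = 8.8·tan 18.60° = 2.9615 m.
Layer 2: sin θ = 1.34·sin 18.6°/0.84 = 0.5088, θ = 30.58°; offset = 24.4·tan 30.58° = 14.4215 m.
Σ offsets = 17.3830 m.

17.38 m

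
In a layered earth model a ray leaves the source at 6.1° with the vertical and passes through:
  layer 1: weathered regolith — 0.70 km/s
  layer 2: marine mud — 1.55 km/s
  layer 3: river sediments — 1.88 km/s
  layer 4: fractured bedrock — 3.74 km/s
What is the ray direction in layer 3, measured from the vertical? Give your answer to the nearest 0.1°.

Snell's law across each interface conserves sin θ / V, so sin θ_3 = V_3·sin θ₁/V₁.
sin θ_3 = 1.88 × sin 6.1° / 0.70 = 0.2854.
θ_3 = arcsin 0.2854 = 16.58°.

16.6°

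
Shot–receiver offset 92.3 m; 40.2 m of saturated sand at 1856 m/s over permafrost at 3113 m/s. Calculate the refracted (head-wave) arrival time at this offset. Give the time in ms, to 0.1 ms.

t = x/V₂ + 2h·√(V₂²−V₁²)/(V₁V₂).
√(V₂²−V₁²) = √(3113²−1856²) = 2499.2 m/s; delay term = 2·40.2·2499.2/(1856·3113) = 0.03478 s.
t = 92.3/3113 + 0.03478 = 0.06443 s.

64.4 ms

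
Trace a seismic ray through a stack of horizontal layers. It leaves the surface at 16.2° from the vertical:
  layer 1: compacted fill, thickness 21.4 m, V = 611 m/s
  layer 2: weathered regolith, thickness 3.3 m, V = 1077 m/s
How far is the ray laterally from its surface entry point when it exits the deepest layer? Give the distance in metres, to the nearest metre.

p = sin θ₁/V₁ = sin 16.2°/611 = 4.5661e-04 s/m is conserved through the stack.
Layer 1: θ = 16.20°; offset = 21.4·tan 16.20° = 6.217 m.
Layer 2: sin θ = p·1077 = 0.4918 → θ = 29.46°; offset = 3.3·tan 29.46° = 1.864 m.
Total horizontal offset = 8.081 m.

8 m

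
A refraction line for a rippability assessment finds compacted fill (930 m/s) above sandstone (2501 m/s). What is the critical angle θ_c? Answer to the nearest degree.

At critical incidence the refracted ray runs along the interface (θ₂ = 90°), so sin θ_c = V₁/V₂.
θ_c = arcsin(930/2501) = arcsin 0.3719 = 21.83°.

22°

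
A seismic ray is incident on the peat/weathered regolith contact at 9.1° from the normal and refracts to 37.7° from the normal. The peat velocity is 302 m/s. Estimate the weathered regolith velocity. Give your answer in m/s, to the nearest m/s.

sin 9.1° = 0.1582; sin 37.7° = 0.6115.
V₂ = V₁·(sin θ₂/sin θ₁) = 302·(0.6115/0.1582) = 1167.70 m/s.

1168 m/s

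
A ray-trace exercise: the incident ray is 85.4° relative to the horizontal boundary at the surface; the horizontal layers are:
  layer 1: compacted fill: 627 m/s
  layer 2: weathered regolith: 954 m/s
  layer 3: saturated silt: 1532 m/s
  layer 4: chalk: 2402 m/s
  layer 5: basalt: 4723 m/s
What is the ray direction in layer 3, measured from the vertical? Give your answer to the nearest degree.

11°

From the normal: θ₁ = 90° − 85.4° = 4.6°.
Ray parameter p = sin 4.6° / 627 = 1.2791e-04 s/m.
sin θ_3 = p·V_3 = 1.2791e-04 × 1532 = 0.1960.
θ_3 = arcsin 0.1960 = 11.30°.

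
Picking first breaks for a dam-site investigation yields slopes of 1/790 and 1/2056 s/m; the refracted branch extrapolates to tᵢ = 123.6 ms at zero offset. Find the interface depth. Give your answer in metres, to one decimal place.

h = tᵢ·V₁·V₂ / (2·√(V₂²−V₁²)).
√(V₂²−V₁²) = √(2056² − 790²) = 1898.2 m/s.
h = 0.1236 s × 790 × 2056 / (2 × 1898.2) = 52.88 m.

52.9 m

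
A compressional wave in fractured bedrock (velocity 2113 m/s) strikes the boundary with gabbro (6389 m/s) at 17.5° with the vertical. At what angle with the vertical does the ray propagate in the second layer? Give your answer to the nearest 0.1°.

sin θ₁/V₁ = sin θ₂/V₂ ⇒ sin θ₂ = 6389·sin 17.5°/2113 = 6389·0.3007/2113 = 0.9092.
θ₂ = sin⁻¹(0.9092) = 65.40° (from vertical).

65.4°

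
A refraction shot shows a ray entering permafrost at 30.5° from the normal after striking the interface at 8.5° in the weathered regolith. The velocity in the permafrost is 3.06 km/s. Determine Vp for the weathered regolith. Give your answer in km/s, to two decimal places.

sin 8.5° = 0.1478; sin 30.5° = 0.5075.
V₁ = V₂·(sin θ₁/sin θ₂) = 3.06·(0.1478/0.5075) = 0.89 km/s.

0.89 km/s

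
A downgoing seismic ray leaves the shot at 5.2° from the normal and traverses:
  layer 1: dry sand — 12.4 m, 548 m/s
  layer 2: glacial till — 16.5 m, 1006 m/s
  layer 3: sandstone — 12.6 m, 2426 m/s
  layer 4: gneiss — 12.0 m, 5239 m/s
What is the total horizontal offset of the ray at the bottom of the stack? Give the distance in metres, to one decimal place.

30.3 m

p = sin θ₁/V₁ = sin 5.2°/548 = 1.6539e-04 s/m is conserved through the stack.
Layer 1: θ = 5.20°; offset = 12.4·tan 5.20° = 1.128 m.
Layer 2: sin θ = p·1006 = 0.1664 → θ = 9.58°; offset = 16.5·tan 9.58° = 2.784 m.
Layer 3: sin θ = p·2426 = 0.4012 → θ = 23.66°; offset = 12.6·tan 23.66° = 5.519 m.
Layer 4: sin θ = p·5239 = 0.8665 → θ = 60.05°; offset = 12.0·tan 60.05° = 20.827 m.
Total horizontal offset = 30.259 m.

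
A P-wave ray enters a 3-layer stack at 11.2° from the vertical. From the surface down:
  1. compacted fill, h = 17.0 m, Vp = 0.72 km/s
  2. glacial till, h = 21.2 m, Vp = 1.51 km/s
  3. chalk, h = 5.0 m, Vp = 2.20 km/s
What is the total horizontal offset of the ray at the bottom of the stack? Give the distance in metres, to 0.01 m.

16.51 m

p = sin θ₁/V₁ = sin 11.2°/0.72 = 2.6977e-01 s/km is conserved through the stack.
Layer 1: θ = 11.20°; offset = 17.0·tan 11.20° = 3.3661 m.
Layer 2: sin θ = p·1.51 = 0.4074 → θ = 24.04°; offset = 21.2·tan 24.04° = 9.4560 m.
Layer 3: sin θ = p·2.20 = 0.5935 → θ = 36.41°; offset = 5.0·tan 36.41° = 3.6870 m.
Summing the layer offsets gives 16.5091 m.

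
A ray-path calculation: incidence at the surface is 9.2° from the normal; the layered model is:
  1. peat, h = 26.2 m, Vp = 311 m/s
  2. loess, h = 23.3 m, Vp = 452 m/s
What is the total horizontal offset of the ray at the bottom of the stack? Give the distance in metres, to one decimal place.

Apply Snell's law at each interface; in layer i the horizontal offset is hᵢ·tan θᵢ.
Layer 1: θ = 9.20°; offset = 26.2·tan 9.20° = 4.243 m.
Layer 2: sin θ = 452·sin 9.2°/311 = 0.2324, θ = 13.44°; offset = 23.3·tan 13.44° = 5.567 m.
Total horizontal offset = 9.810 m.

9.8 m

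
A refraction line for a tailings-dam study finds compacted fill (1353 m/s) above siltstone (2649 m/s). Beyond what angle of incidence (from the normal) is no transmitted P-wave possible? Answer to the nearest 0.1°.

Critical incidence: sin θ_c = V₁/V₂ = 1353/2649 = 0.5108.
θ_c = arcsin 0.5108 = 30.71°.

30.7°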